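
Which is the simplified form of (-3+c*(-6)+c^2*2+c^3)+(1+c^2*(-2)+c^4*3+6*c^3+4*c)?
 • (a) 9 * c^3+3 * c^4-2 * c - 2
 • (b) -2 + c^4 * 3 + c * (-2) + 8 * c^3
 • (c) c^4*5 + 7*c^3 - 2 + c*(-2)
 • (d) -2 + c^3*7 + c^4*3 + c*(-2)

Adding the polynomials and combining like terms:
(-3 + c*(-6) + c^2*2 + c^3) + (1 + c^2*(-2) + c^4*3 + 6*c^3 + 4*c)
= -2 + c^3*7 + c^4*3 + c*(-2)
d) -2 + c^3*7 + c^4*3 + c*(-2)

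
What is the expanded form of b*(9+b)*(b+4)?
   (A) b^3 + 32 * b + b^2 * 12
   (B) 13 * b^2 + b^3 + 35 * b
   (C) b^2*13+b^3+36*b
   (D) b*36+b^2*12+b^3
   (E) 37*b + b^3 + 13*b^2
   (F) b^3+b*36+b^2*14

Expanding b*(9+b)*(b+4):
= b^2*13+b^3+36*b
C) b^2*13+b^3+36*b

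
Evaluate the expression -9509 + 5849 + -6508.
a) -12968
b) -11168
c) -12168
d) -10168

First: -9509 + 5849 = -3660
Then: -3660 + -6508 = -10168
d) -10168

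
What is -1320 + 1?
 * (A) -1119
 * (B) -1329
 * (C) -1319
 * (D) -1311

-1320 + 1 = -1319
C) -1319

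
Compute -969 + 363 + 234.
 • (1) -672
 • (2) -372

First: -969 + 363 = -606
Then: -606 + 234 = -372
2) -372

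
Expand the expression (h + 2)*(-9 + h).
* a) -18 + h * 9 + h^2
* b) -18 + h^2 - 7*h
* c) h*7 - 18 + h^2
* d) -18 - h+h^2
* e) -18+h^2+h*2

Expanding (h + 2)*(-9 + h):
= -18 + h^2 - 7*h
b) -18 + h^2 - 7*h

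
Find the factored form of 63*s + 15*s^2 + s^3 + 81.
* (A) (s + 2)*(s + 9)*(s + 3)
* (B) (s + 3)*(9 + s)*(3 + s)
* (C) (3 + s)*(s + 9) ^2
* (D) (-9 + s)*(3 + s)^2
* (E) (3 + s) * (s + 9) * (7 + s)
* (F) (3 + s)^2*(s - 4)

We need to factor 63*s + 15*s^2 + s^3 + 81.
The factored form is (s + 3)*(9 + s)*(3 + s).
B) (s + 3)*(9 + s)*(3 + s)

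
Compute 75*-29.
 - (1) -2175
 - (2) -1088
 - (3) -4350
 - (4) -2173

75 * -29 = -2175
1) -2175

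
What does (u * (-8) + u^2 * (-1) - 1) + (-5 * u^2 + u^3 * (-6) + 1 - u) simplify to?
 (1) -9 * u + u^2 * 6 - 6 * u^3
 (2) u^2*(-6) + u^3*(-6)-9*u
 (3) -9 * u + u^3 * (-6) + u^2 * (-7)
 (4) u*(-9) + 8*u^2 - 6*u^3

Adding the polynomials and combining like terms:
(u*(-8) + u^2*(-1) - 1) + (-5*u^2 + u^3*(-6) + 1 - u)
= u^2*(-6) + u^3*(-6)-9*u
2) u^2*(-6) + u^3*(-6)-9*u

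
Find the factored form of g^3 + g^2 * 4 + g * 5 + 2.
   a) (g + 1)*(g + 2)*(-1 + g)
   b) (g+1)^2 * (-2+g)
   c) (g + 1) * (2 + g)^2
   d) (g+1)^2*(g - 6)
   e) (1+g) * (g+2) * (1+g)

We need to factor g^3 + g^2 * 4 + g * 5 + 2.
The factored form is (1+g) * (g+2) * (1+g).
e) (1+g) * (g+2) * (1+g)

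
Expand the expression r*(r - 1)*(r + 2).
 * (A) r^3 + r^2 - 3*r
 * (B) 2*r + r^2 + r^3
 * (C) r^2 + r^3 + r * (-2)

Expanding r*(r - 1)*(r + 2):
= r^2 + r^3 + r * (-2)
C) r^2 + r^3 + r * (-2)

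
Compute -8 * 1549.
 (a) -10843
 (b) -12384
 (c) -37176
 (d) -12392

-8 * 1549 = -12392
d) -12392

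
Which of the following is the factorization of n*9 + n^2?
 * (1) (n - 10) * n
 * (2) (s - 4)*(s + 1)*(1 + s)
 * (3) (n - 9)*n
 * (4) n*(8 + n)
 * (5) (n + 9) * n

We need to factor n*9 + n^2.
The factored form is (n + 9) * n.
5) (n + 9) * n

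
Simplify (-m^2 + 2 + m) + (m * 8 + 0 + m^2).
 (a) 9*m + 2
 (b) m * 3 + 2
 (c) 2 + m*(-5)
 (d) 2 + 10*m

Adding the polynomials and combining like terms:
(-m^2 + 2 + m) + (m*8 + 0 + m^2)
= 9*m + 2
a) 9*m + 2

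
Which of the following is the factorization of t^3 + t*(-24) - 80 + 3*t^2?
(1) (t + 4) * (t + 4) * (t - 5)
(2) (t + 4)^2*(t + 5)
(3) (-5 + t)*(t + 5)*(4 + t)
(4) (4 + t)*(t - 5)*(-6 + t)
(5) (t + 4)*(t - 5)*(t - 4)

We need to factor t^3 + t*(-24) - 80 + 3*t^2.
The factored form is (t + 4) * (t + 4) * (t - 5).
1) (t + 4) * (t + 4) * (t - 5)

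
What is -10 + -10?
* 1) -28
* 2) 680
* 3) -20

-10 + -10 = -20
3) -20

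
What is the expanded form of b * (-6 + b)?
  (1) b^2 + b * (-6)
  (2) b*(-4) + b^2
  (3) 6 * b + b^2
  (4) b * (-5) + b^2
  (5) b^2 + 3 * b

Expanding b * (-6 + b):
= b^2 + b * (-6)
1) b^2 + b * (-6)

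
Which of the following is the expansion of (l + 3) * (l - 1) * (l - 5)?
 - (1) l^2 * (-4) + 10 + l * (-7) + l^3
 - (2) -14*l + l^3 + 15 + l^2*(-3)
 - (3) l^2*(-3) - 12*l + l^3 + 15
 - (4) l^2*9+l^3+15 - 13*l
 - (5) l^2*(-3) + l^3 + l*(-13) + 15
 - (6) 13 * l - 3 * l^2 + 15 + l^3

Expanding (l + 3) * (l - 1) * (l - 5):
= l^2*(-3) + l^3 + l*(-13) + 15
5) l^2*(-3) + l^3 + l*(-13) + 15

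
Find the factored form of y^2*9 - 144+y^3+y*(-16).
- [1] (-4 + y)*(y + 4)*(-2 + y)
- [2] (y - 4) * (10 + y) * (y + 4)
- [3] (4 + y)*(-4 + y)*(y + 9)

We need to factor y^2*9 - 144+y^3+y*(-16).
The factored form is (4 + y)*(-4 + y)*(y + 9).
3) (4 + y)*(-4 + y)*(y + 9)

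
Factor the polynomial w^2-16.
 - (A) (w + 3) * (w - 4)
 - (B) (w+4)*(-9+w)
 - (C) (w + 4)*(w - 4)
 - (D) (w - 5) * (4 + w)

We need to factor w^2-16.
The factored form is (w + 4)*(w - 4).
C) (w + 4)*(w - 4)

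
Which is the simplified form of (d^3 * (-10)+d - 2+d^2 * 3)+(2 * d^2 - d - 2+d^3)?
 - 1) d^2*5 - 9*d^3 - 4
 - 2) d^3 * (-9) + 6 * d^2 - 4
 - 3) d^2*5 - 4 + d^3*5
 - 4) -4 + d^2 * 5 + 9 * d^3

Adding the polynomials and combining like terms:
(d^3*(-10) + d - 2 + d^2*3) + (2*d^2 - d - 2 + d^3)
= d^2*5 - 9*d^3 - 4
1) d^2*5 - 9*d^3 - 4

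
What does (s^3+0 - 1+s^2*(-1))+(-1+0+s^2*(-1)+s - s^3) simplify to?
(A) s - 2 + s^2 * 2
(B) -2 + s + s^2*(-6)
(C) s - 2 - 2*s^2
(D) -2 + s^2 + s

Adding the polynomials and combining like terms:
(s^3 + 0 - 1 + s^2*(-1)) + (-1 + 0 + s^2*(-1) + s - s^3)
= s - 2 - 2*s^2
C) s - 2 - 2*s^2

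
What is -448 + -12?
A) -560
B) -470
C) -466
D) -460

-448 + -12 = -460
D) -460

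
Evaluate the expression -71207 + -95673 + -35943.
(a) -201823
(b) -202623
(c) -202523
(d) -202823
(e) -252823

First: -71207 + -95673 = -166880
Then: -166880 + -35943 = -202823
d) -202823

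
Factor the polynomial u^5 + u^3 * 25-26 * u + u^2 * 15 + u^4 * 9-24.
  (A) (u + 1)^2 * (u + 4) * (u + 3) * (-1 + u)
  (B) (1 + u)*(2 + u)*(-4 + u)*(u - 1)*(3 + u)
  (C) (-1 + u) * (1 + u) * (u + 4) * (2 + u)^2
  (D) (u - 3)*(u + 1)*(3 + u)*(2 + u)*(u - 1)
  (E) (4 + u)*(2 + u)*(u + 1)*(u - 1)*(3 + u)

We need to factor u^5 + u^3 * 25-26 * u + u^2 * 15 + u^4 * 9-24.
The factored form is (4 + u)*(2 + u)*(u + 1)*(u - 1)*(3 + u).
E) (4 + u)*(2 + u)*(u + 1)*(u - 1)*(3 + u)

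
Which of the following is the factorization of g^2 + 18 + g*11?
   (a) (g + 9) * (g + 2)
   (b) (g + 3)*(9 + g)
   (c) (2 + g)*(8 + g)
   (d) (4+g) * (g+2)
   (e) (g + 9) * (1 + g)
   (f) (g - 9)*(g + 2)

We need to factor g^2 + 18 + g*11.
The factored form is (g + 9) * (g + 2).
a) (g + 9) * (g + 2)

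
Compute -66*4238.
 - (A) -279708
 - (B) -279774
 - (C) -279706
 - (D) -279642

-66 * 4238 = -279708
A) -279708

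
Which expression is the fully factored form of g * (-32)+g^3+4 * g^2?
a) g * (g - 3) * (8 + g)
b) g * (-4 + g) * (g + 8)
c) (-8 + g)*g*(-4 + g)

We need to factor g * (-32)+g^3+4 * g^2.
The factored form is g * (-4 + g) * (g + 8).
b) g * (-4 + g) * (g + 8)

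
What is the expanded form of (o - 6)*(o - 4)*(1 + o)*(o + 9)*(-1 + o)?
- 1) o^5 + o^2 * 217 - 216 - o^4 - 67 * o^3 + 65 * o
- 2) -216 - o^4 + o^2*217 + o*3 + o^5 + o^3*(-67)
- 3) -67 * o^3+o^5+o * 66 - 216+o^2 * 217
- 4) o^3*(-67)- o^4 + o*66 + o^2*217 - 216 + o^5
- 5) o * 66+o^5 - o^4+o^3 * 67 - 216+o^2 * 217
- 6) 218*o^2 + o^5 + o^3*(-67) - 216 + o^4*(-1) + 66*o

Expanding (o - 6)*(o - 4)*(1 + o)*(o + 9)*(-1 + o):
= o^3*(-67)- o^4 + o*66 + o^2*217 - 216 + o^5
4) o^3*(-67)- o^4 + o*66 + o^2*217 - 216 + o^5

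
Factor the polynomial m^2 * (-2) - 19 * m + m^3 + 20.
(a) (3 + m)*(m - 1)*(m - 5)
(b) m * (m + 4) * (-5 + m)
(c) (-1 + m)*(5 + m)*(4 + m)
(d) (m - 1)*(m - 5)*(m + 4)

We need to factor m^2 * (-2) - 19 * m + m^3 + 20.
The factored form is (m - 1)*(m - 5)*(m + 4).
d) (m - 1)*(m - 5)*(m + 4)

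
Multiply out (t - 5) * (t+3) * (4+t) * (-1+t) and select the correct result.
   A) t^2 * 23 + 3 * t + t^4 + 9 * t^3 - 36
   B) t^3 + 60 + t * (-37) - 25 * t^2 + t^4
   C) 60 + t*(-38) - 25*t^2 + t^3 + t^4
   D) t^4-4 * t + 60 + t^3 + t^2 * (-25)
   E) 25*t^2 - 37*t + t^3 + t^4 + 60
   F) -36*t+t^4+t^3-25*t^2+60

Expanding (t - 5) * (t+3) * (4+t) * (-1+t):
= t^3 + 60 + t * (-37) - 25 * t^2 + t^4
B) t^3 + 60 + t * (-37) - 25 * t^2 + t^4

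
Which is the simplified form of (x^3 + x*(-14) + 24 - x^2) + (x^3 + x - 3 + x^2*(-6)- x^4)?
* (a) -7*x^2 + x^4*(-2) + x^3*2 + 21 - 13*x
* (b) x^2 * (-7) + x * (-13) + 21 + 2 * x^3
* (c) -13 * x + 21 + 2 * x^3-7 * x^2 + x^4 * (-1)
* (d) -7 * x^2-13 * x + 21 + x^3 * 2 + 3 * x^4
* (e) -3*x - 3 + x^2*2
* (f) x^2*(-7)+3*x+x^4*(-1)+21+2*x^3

Adding the polynomials and combining like terms:
(x^3 + x*(-14) + 24 - x^2) + (x^3 + x - 3 + x^2*(-6) - x^4)
= -13 * x + 21 + 2 * x^3-7 * x^2 + x^4 * (-1)
c) -13 * x + 21 + 2 * x^3-7 * x^2 + x^4 * (-1)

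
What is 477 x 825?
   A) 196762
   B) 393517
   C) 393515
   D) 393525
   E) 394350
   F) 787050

477 * 825 = 393525
D) 393525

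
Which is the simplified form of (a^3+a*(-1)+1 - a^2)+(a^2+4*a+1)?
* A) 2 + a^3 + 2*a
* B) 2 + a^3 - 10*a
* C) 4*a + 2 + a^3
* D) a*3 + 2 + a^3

Adding the polynomials and combining like terms:
(a^3 + a*(-1) + 1 - a^2) + (a^2 + 4*a + 1)
= a*3 + 2 + a^3
D) a*3 + 2 + a^3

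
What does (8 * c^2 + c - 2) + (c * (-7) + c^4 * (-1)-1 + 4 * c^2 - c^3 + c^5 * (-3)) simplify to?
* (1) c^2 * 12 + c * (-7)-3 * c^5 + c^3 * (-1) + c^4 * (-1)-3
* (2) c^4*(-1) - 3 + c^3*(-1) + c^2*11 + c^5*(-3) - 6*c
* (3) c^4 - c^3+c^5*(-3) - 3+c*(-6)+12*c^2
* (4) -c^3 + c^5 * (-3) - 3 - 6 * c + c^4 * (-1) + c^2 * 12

Adding the polynomials and combining like terms:
(8*c^2 + c - 2) + (c*(-7) + c^4*(-1) - 1 + 4*c^2 - c^3 + c^5*(-3))
= -c^3 + c^5 * (-3) - 3 - 6 * c + c^4 * (-1) + c^2 * 12
4) -c^3 + c^5 * (-3) - 3 - 6 * c + c^4 * (-1) + c^2 * 12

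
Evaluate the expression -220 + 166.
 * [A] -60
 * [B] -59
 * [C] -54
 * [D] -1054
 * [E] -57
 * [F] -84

-220 + 166 = -54
C) -54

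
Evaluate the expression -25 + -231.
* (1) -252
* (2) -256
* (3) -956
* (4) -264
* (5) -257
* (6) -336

-25 + -231 = -256
2) -256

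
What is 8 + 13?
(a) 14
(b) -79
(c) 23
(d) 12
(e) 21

8 + 13 = 21
e) 21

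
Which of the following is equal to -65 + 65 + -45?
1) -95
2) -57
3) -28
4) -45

First: -65 + 65 = 0
Then: 0 + -45 = -45
4) -45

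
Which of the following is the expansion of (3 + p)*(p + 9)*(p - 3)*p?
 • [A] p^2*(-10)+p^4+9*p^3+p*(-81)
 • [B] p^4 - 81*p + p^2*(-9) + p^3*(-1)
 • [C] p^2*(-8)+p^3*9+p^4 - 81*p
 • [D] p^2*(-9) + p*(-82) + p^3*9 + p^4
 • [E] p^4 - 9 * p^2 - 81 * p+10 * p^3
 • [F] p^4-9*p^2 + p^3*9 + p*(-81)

Expanding (3 + p)*(p + 9)*(p - 3)*p:
= p^4-9*p^2 + p^3*9 + p*(-81)
F) p^4-9*p^2 + p^3*9 + p*(-81)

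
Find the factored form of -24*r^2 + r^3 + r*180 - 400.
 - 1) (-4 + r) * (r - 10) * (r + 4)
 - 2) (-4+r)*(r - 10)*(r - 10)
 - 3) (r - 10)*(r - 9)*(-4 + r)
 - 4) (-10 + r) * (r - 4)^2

We need to factor -24*r^2 + r^3 + r*180 - 400.
The factored form is (-4+r)*(r - 10)*(r - 10).
2) (-4+r)*(r - 10)*(r - 10)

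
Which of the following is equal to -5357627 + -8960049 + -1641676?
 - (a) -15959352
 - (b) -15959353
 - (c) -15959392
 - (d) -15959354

First: -5357627 + -8960049 = -14317676
Then: -14317676 + -1641676 = -15959352
a) -15959352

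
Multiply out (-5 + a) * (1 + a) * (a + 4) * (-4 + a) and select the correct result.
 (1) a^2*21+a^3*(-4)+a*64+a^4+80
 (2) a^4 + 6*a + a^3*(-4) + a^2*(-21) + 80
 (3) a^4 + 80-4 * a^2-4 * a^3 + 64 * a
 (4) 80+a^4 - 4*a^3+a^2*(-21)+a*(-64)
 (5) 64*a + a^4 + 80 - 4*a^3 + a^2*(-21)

Expanding (-5 + a) * (1 + a) * (a + 4) * (-4 + a):
= 64*a + a^4 + 80 - 4*a^3 + a^2*(-21)
5) 64*a + a^4 + 80 - 4*a^3 + a^2*(-21)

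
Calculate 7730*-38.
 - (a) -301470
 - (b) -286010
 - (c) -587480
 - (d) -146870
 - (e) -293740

7730 * -38 = -293740
e) -293740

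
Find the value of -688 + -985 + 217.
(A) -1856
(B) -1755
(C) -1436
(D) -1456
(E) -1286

First: -688 + -985 = -1673
Then: -1673 + 217 = -1456
D) -1456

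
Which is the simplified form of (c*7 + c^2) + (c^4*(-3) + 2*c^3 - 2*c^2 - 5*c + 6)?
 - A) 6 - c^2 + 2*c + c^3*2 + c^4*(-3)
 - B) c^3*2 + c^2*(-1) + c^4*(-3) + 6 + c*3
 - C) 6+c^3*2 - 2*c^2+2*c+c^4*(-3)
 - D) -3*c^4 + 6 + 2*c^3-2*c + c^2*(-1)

Adding the polynomials and combining like terms:
(c*7 + c^2) + (c^4*(-3) + 2*c^3 - 2*c^2 - 5*c + 6)
= 6 - c^2 + 2*c + c^3*2 + c^4*(-3)
A) 6 - c^2 + 2*c + c^3*2 + c^4*(-3)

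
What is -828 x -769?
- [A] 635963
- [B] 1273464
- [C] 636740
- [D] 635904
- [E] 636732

-828 * -769 = 636732
E) 636732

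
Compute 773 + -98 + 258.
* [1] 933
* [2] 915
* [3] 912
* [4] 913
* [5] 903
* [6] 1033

First: 773 + -98 = 675
Then: 675 + 258 = 933
1) 933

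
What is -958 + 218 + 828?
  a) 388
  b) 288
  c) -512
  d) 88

First: -958 + 218 = -740
Then: -740 + 828 = 88
d) 88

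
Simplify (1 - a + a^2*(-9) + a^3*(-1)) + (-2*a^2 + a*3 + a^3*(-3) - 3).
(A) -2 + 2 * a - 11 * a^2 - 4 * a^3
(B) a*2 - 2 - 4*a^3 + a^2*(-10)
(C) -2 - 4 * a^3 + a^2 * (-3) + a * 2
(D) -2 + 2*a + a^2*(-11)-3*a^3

Adding the polynomials and combining like terms:
(1 - a + a^2*(-9) + a^3*(-1)) + (-2*a^2 + a*3 + a^3*(-3) - 3)
= -2 + 2 * a - 11 * a^2 - 4 * a^3
A) -2 + 2 * a - 11 * a^2 - 4 * a^3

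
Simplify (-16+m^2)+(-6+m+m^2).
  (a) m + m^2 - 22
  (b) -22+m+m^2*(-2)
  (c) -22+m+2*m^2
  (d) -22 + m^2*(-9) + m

Adding the polynomials and combining like terms:
(-16 + m^2) + (-6 + m + m^2)
= -22+m+2*m^2
c) -22+m+2*m^2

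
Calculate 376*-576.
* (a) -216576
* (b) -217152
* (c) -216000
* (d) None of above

376 * -576 = -216576
a) -216576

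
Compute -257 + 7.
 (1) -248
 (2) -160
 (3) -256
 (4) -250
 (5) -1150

-257 + 7 = -250
4) -250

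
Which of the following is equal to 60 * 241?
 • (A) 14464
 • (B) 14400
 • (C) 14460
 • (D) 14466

60 * 241 = 14460
C) 14460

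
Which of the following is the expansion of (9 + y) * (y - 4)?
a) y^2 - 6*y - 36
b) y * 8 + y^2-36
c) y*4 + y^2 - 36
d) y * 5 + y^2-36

Expanding (9 + y) * (y - 4):
= y * 5 + y^2-36
d) y * 5 + y^2-36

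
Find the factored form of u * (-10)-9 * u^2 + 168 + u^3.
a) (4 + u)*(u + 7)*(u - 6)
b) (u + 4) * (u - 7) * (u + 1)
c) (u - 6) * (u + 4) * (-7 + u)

We need to factor u * (-10)-9 * u^2 + 168 + u^3.
The factored form is (u - 6) * (u + 4) * (-7 + u).
c) (u - 6) * (u + 4) * (-7 + u)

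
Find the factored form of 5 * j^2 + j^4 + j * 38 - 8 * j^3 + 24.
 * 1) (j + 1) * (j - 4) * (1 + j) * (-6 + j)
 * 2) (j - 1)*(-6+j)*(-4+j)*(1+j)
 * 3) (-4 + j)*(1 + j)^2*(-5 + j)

We need to factor 5 * j^2 + j^4 + j * 38 - 8 * j^3 + 24.
The factored form is (j + 1) * (j - 4) * (1 + j) * (-6 + j).
1) (j + 1) * (j - 4) * (1 + j) * (-6 + j)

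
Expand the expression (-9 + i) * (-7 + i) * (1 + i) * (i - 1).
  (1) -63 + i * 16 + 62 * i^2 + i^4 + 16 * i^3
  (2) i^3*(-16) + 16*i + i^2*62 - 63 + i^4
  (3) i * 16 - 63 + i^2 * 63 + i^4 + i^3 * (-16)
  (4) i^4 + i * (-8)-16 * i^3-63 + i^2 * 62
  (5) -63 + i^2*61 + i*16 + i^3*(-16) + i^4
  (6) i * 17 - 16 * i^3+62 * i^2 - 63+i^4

Expanding (-9 + i) * (-7 + i) * (1 + i) * (i - 1):
= i^3*(-16) + 16*i + i^2*62 - 63 + i^4
2) i^3*(-16) + 16*i + i^2*62 - 63 + i^4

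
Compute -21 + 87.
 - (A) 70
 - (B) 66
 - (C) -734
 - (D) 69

-21 + 87 = 66
B) 66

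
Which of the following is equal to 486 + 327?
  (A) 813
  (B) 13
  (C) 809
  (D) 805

486 + 327 = 813
A) 813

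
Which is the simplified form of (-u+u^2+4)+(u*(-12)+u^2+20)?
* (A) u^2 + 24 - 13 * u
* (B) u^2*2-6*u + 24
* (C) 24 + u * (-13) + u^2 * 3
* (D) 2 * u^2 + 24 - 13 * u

Adding the polynomials and combining like terms:
(-u + u^2 + 4) + (u*(-12) + u^2 + 20)
= 2 * u^2 + 24 - 13 * u
D) 2 * u^2 + 24 - 13 * u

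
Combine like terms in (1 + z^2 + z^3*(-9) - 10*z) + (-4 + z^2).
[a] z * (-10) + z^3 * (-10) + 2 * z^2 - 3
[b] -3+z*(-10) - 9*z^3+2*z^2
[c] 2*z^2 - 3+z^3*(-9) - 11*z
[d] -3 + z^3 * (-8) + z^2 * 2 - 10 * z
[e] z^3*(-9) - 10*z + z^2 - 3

Adding the polynomials and combining like terms:
(1 + z^2 + z^3*(-9) - 10*z) + (-4 + z^2)
= -3+z*(-10) - 9*z^3+2*z^2
b) -3+z*(-10) - 9*z^3+2*z^2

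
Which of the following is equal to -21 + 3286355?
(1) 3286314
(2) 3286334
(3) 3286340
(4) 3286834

-21 + 3286355 = 3286334
2) 3286334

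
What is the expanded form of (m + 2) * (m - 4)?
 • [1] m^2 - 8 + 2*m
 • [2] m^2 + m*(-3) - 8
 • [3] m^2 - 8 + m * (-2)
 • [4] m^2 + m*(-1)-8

Expanding (m + 2) * (m - 4):
= m^2 - 8 + m * (-2)
3) m^2 - 8 + m * (-2)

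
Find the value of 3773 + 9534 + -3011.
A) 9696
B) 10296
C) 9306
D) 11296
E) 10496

First: 3773 + 9534 = 13307
Then: 13307 + -3011 = 10296
B) 10296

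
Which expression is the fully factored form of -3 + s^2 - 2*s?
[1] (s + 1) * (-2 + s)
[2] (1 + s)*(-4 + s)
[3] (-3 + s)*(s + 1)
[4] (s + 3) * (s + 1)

We need to factor -3 + s^2 - 2*s.
The factored form is (-3 + s)*(s + 1).
3) (-3 + s)*(s + 1)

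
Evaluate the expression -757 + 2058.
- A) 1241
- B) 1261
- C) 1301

-757 + 2058 = 1301
C) 1301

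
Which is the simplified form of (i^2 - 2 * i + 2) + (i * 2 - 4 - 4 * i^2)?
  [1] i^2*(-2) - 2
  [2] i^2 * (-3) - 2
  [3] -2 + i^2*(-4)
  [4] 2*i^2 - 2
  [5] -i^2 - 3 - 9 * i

Adding the polynomials and combining like terms:
(i^2 - 2*i + 2) + (i*2 - 4 - 4*i^2)
= i^2 * (-3) - 2
2) i^2 * (-3) - 2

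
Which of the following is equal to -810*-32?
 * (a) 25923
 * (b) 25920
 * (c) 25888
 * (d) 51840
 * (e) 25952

-810 * -32 = 25920
b) 25920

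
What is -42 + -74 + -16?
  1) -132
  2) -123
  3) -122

First: -42 + -74 = -116
Then: -116 + -16 = -132
1) -132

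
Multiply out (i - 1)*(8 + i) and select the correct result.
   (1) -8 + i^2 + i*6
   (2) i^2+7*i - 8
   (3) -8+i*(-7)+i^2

Expanding (i - 1)*(8 + i):
= i^2+7*i - 8
2) i^2+7*i - 8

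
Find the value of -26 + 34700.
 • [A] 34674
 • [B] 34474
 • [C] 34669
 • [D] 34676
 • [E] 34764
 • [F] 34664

-26 + 34700 = 34674
A) 34674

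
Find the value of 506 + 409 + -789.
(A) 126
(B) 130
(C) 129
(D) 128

First: 506 + 409 = 915
Then: 915 + -789 = 126
A) 126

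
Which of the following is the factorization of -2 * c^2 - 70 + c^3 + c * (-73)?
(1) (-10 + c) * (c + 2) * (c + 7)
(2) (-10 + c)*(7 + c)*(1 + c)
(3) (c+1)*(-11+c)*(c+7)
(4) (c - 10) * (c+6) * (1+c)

We need to factor -2 * c^2 - 70 + c^3 + c * (-73).
The factored form is (-10 + c)*(7 + c)*(1 + c).
2) (-10 + c)*(7 + c)*(1 + c)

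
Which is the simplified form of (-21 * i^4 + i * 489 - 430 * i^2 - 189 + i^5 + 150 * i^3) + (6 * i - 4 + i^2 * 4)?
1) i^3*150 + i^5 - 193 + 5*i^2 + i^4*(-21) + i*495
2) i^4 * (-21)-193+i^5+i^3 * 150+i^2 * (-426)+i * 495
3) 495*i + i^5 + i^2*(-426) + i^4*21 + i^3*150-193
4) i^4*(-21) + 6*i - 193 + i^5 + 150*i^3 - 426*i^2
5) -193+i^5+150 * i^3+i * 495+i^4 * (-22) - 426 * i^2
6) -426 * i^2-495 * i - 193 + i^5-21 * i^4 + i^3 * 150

Adding the polynomials and combining like terms:
(-21*i^4 + i*489 - 430*i^2 - 189 + i^5 + 150*i^3) + (6*i - 4 + i^2*4)
= i^4 * (-21)-193+i^5+i^3 * 150+i^2 * (-426)+i * 495
2) i^4 * (-21)-193+i^5+i^3 * 150+i^2 * (-426)+i * 495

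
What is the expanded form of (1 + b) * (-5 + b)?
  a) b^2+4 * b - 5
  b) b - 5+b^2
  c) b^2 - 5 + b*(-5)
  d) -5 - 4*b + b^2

Expanding (1 + b) * (-5 + b):
= -5 - 4*b + b^2
d) -5 - 4*b + b^2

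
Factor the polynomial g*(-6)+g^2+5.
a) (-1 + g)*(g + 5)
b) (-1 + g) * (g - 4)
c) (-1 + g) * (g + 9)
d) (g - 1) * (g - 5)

We need to factor g*(-6)+g^2+5.
The factored form is (g - 1) * (g - 5).
d) (g - 1) * (g - 5)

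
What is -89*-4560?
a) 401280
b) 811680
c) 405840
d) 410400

-89 * -4560 = 405840
c) 405840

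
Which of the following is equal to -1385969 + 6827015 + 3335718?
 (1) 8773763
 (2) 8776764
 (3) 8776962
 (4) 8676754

First: -1385969 + 6827015 = 5441046
Then: 5441046 + 3335718 = 8776764
2) 8776764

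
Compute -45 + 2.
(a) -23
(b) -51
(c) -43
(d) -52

-45 + 2 = -43
c) -43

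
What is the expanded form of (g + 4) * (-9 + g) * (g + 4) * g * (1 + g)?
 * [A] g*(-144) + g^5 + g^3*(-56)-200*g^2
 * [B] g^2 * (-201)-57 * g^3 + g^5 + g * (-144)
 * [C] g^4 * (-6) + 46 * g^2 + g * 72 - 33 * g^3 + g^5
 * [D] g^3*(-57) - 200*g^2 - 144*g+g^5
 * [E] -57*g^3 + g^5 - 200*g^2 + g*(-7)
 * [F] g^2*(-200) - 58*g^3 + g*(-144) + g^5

Expanding (g + 4) * (-9 + g) * (g + 4) * g * (1 + g):
= g^3*(-57) - 200*g^2 - 144*g+g^5
D) g^3*(-57) - 200*g^2 - 144*g+g^5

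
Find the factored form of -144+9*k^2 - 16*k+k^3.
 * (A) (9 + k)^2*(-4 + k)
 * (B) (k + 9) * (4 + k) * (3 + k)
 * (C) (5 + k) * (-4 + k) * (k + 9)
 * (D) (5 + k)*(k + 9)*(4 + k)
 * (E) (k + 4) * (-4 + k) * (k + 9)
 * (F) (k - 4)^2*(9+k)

We need to factor -144+9*k^2 - 16*k+k^3.
The factored form is (k + 4) * (-4 + k) * (k + 9).
E) (k + 4) * (-4 + k) * (k + 9)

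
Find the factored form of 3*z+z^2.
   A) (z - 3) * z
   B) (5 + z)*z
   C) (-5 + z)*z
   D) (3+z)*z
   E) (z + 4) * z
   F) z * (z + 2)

We need to factor 3*z+z^2.
The factored form is (3+z)*z.
D) (3+z)*z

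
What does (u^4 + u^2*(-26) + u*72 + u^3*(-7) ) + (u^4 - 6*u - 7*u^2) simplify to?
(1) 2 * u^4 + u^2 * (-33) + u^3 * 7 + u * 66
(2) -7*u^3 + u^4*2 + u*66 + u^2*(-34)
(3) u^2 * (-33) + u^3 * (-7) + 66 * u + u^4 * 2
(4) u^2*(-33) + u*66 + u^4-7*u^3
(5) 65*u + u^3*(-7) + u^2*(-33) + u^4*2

Adding the polynomials and combining like terms:
(u^4 + u^2*(-26) + u*72 + u^3*(-7)) + (u^4 - 6*u - 7*u^2)
= u^2 * (-33) + u^3 * (-7) + 66 * u + u^4 * 2
3) u^2 * (-33) + u^3 * (-7) + 66 * u + u^4 * 2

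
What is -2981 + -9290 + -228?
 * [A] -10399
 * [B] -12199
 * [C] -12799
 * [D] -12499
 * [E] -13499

First: -2981 + -9290 = -12271
Then: -12271 + -228 = -12499
D) -12499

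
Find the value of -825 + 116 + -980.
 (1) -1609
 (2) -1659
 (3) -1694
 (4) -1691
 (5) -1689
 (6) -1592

First: -825 + 116 = -709
Then: -709 + -980 = -1689
5) -1689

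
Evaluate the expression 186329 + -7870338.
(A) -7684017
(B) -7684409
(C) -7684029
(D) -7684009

186329 + -7870338 = -7684009
D) -7684009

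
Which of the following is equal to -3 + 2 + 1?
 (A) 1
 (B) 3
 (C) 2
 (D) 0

First: -3 + 2 = -1
Then: -1 + 1 = 0
D) 0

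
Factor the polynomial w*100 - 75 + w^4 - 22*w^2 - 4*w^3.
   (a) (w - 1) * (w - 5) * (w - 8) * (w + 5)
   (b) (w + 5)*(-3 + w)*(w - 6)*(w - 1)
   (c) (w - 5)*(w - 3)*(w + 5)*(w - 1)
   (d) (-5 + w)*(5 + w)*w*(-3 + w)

We need to factor w*100 - 75 + w^4 - 22*w^2 - 4*w^3.
The factored form is (w - 5)*(w - 3)*(w + 5)*(w - 1).
c) (w - 5)*(w - 3)*(w + 5)*(w - 1)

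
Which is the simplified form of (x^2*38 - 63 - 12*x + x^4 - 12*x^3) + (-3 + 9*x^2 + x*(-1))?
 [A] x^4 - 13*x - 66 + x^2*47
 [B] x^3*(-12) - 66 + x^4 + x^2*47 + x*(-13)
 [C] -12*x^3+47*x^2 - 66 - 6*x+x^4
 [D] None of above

Adding the polynomials and combining like terms:
(x^2*38 - 63 - 12*x + x^4 - 12*x^3) + (-3 + 9*x^2 + x*(-1))
= x^3*(-12) - 66 + x^4 + x^2*47 + x*(-13)
B) x^3*(-12) - 66 + x^4 + x^2*47 + x*(-13)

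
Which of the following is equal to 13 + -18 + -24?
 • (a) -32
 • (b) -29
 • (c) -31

First: 13 + -18 = -5
Then: -5 + -24 = -29
b) -29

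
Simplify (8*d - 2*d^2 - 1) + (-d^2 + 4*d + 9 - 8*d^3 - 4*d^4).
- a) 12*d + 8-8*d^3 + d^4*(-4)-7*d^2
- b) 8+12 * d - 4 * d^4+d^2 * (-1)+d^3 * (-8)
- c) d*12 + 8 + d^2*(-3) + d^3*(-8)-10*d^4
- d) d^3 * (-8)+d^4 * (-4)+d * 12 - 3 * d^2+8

Adding the polynomials and combining like terms:
(8*d - 2*d^2 - 1) + (-d^2 + 4*d + 9 - 8*d^3 - 4*d^4)
= d^3 * (-8)+d^4 * (-4)+d * 12 - 3 * d^2+8
d) d^3 * (-8)+d^4 * (-4)+d * 12 - 3 * d^2+8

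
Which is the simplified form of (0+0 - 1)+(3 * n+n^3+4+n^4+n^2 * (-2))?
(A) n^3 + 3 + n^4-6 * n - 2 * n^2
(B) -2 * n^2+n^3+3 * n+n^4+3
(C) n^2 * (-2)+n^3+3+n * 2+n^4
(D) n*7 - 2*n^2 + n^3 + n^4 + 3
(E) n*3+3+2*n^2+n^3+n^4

Adding the polynomials and combining like terms:
(0 + 0 - 1) + (3*n + n^3 + 4 + n^4 + n^2*(-2))
= -2 * n^2+n^3+3 * n+n^4+3
B) -2 * n^2+n^3+3 * n+n^4+3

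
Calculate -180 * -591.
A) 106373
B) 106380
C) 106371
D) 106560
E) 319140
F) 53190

-180 * -591 = 106380
B) 106380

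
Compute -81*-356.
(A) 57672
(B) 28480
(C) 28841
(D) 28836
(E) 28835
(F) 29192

-81 * -356 = 28836
D) 28836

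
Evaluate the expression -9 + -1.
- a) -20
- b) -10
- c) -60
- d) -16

-9 + -1 = -10
b) -10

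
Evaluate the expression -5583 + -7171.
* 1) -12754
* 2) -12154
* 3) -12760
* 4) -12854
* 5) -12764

-5583 + -7171 = -12754
1) -12754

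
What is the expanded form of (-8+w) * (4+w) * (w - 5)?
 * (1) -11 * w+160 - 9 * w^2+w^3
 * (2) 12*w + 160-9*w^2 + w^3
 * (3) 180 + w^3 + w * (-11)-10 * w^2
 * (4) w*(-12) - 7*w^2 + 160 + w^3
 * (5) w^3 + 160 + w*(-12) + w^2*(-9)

Expanding (-8+w) * (4+w) * (w - 5):
= w^3 + 160 + w*(-12) + w^2*(-9)
5) w^3 + 160 + w*(-12) + w^2*(-9)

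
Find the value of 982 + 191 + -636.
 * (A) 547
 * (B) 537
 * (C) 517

First: 982 + 191 = 1173
Then: 1173 + -636 = 537
B) 537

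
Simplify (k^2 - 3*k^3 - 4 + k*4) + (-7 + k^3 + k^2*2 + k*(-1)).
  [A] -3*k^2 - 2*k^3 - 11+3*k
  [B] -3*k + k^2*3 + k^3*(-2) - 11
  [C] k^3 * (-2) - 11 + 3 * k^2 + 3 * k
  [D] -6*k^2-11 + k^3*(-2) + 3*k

Adding the polynomials and combining like terms:
(k^2 - 3*k^3 - 4 + k*4) + (-7 + k^3 + k^2*2 + k*(-1))
= k^3 * (-2) - 11 + 3 * k^2 + 3 * k
C) k^3 * (-2) - 11 + 3 * k^2 + 3 * k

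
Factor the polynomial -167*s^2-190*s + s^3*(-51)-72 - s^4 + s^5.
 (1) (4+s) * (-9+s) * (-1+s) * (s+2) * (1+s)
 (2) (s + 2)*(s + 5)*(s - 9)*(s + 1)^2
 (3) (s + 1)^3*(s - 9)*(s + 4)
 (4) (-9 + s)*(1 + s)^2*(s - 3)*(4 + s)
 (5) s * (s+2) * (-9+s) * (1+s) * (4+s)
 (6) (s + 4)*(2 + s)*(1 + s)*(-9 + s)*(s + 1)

We need to factor -167*s^2-190*s + s^3*(-51)-72 - s^4 + s^5.
The factored form is (s + 4)*(2 + s)*(1 + s)*(-9 + s)*(s + 1).
6) (s + 4)*(2 + s)*(1 + s)*(-9 + s)*(s + 1)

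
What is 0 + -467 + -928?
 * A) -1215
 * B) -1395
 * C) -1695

First: 0 + -467 = -467
Then: -467 + -928 = -1395
B) -1395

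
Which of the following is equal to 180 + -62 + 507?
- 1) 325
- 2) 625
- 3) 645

First: 180 + -62 = 118
Then: 118 + 507 = 625
2) 625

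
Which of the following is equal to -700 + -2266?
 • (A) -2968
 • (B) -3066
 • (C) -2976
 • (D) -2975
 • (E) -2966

-700 + -2266 = -2966
E) -2966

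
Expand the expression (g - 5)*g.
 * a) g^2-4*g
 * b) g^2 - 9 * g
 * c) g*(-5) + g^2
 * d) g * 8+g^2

Expanding (g - 5)*g:
= g*(-5) + g^2
c) g*(-5) + g^2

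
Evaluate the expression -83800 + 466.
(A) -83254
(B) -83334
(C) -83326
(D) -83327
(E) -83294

-83800 + 466 = -83334
B) -83334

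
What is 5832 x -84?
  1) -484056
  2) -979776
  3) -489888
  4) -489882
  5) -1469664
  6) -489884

5832 * -84 = -489888
3) -489888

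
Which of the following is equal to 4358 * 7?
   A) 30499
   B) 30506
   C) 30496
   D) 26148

4358 * 7 = 30506
B) 30506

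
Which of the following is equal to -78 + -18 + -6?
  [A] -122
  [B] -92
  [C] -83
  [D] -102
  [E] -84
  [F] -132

First: -78 + -18 = -96
Then: -96 + -6 = -102
D) -102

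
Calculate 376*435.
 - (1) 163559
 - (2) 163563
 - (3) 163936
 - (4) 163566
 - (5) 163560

376 * 435 = 163560
5) 163560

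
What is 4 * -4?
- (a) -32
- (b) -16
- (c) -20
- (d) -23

4 * -4 = -16
b) -16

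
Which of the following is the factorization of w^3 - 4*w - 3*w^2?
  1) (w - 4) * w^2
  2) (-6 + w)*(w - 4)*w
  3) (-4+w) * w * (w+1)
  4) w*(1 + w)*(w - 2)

We need to factor w^3 - 4*w - 3*w^2.
The factored form is (-4+w) * w * (w+1).
3) (-4+w) * w * (w+1)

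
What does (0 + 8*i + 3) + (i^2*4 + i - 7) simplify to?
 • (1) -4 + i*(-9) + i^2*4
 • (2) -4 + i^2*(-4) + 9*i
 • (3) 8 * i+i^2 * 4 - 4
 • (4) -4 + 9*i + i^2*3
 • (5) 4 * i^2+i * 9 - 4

Adding the polynomials and combining like terms:
(0 + 8*i + 3) + (i^2*4 + i - 7)
= 4 * i^2+i * 9 - 4
5) 4 * i^2+i * 9 - 4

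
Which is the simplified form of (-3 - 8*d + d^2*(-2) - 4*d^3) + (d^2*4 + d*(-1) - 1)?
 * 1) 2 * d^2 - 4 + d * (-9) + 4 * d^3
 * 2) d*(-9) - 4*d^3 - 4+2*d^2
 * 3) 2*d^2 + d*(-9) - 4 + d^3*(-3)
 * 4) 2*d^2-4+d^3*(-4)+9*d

Adding the polynomials and combining like terms:
(-3 - 8*d + d^2*(-2) - 4*d^3) + (d^2*4 + d*(-1) - 1)
= d*(-9) - 4*d^3 - 4+2*d^2
2) d*(-9) - 4*d^3 - 4+2*d^2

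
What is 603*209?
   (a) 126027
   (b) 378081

603 * 209 = 126027
a) 126027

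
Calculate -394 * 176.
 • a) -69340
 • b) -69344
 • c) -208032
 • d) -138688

-394 * 176 = -69344
b) -69344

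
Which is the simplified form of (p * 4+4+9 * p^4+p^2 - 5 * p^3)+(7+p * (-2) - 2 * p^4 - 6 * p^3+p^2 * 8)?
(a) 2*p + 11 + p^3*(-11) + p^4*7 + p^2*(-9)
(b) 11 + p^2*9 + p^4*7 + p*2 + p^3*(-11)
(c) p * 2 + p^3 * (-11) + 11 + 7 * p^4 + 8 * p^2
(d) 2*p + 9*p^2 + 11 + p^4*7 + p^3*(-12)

Adding the polynomials and combining like terms:
(p*4 + 4 + 9*p^4 + p^2 - 5*p^3) + (7 + p*(-2) - 2*p^4 - 6*p^3 + p^2*8)
= 11 + p^2*9 + p^4*7 + p*2 + p^3*(-11)
b) 11 + p^2*9 + p^4*7 + p*2 + p^3*(-11)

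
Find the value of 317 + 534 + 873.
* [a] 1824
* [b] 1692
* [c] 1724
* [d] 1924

First: 317 + 534 = 851
Then: 851 + 873 = 1724
c) 1724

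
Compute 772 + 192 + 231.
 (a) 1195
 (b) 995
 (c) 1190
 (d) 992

First: 772 + 192 = 964
Then: 964 + 231 = 1195
a) 1195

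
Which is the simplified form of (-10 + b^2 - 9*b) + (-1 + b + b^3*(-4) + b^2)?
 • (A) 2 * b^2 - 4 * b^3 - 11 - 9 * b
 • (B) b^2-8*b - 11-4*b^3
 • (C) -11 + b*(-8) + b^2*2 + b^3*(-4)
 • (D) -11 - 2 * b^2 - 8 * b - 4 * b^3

Adding the polynomials and combining like terms:
(-10 + b^2 - 9*b) + (-1 + b + b^3*(-4) + b^2)
= -11 + b*(-8) + b^2*2 + b^3*(-4)
C) -11 + b*(-8) + b^2*2 + b^3*(-4)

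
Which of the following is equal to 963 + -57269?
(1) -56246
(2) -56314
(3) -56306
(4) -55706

963 + -57269 = -56306
3) -56306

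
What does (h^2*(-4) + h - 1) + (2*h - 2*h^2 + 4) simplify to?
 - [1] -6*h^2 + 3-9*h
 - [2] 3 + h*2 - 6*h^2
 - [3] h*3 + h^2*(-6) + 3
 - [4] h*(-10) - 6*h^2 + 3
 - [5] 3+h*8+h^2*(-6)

Adding the polynomials and combining like terms:
(h^2*(-4) + h - 1) + (2*h - 2*h^2 + 4)
= h*3 + h^2*(-6) + 3
3) h*3 + h^2*(-6) + 3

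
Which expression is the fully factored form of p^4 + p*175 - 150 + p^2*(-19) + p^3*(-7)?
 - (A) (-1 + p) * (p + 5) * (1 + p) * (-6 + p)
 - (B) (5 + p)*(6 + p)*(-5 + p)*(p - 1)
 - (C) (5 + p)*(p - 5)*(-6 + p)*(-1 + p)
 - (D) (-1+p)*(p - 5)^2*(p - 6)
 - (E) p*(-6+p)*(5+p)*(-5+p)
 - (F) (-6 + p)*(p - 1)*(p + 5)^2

We need to factor p^4 + p*175 - 150 + p^2*(-19) + p^3*(-7).
The factored form is (5 + p)*(p - 5)*(-6 + p)*(-1 + p).
C) (5 + p)*(p - 5)*(-6 + p)*(-1 + p)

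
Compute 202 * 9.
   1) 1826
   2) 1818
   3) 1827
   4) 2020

202 * 9 = 1818
2) 1818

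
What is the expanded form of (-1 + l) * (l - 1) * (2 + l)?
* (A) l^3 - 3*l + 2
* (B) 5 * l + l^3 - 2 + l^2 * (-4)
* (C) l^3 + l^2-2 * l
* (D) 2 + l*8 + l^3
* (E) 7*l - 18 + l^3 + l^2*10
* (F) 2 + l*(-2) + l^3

Expanding (-1 + l) * (l - 1) * (2 + l):
= l^3 - 3*l + 2
A) l^3 - 3*l + 2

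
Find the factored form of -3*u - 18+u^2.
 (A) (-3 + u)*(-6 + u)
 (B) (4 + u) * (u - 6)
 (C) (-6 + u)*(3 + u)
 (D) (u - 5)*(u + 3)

We need to factor -3*u - 18+u^2.
The factored form is (-6 + u)*(3 + u).
C) (-6 + u)*(3 + u)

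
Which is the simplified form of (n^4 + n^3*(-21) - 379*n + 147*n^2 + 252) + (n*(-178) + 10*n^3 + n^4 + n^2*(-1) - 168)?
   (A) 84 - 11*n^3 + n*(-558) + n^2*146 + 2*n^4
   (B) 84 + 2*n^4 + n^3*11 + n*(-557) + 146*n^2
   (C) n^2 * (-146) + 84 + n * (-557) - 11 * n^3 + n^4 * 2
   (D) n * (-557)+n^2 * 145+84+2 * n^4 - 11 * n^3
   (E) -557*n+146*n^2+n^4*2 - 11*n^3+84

Adding the polynomials and combining like terms:
(n^4 + n^3*(-21) - 379*n + 147*n^2 + 252) + (n*(-178) + 10*n^3 + n^4 + n^2*(-1) - 168)
= -557*n+146*n^2+n^4*2 - 11*n^3+84
E) -557*n+146*n^2+n^4*2 - 11*n^3+84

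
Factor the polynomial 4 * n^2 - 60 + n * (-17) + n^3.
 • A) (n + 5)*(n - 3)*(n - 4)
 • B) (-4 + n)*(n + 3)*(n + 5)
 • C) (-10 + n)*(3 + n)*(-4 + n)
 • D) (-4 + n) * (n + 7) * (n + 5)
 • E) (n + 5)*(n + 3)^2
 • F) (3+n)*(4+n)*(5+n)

We need to factor 4 * n^2 - 60 + n * (-17) + n^3.
The factored form is (-4 + n)*(n + 3)*(n + 5).
B) (-4 + n)*(n + 3)*(n + 5)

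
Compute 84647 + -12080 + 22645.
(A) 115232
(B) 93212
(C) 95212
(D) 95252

First: 84647 + -12080 = 72567
Then: 72567 + 22645 = 95212
C) 95212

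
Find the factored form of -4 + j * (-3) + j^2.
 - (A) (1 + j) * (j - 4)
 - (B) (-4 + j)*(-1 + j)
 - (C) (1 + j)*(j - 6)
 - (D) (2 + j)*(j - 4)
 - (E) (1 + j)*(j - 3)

We need to factor -4 + j * (-3) + j^2.
The factored form is (1 + j) * (j - 4).
A) (1 + j) * (j - 4)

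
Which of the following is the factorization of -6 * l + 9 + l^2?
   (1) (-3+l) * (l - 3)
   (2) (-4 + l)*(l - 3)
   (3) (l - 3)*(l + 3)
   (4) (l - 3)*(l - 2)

We need to factor -6 * l + 9 + l^2.
The factored form is (-3+l) * (l - 3).
1) (-3+l) * (l - 3)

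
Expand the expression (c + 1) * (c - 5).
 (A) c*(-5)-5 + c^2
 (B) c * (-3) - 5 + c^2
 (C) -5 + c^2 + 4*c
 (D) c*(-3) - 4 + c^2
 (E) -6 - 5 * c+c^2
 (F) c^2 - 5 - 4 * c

Expanding (c + 1) * (c - 5):
= c^2 - 5 - 4 * c
F) c^2 - 5 - 4 * c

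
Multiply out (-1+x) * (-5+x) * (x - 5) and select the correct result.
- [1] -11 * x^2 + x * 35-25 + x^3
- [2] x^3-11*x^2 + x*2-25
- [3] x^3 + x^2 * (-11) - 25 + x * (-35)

Expanding (-1+x) * (-5+x) * (x - 5):
= -11 * x^2 + x * 35-25 + x^3
1) -11 * x^2 + x * 35-25 + x^3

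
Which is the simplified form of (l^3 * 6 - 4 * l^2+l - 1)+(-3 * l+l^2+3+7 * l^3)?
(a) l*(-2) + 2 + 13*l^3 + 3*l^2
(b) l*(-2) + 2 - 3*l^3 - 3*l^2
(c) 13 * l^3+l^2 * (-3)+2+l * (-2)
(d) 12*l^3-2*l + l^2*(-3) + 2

Adding the polynomials and combining like terms:
(l^3*6 - 4*l^2 + l - 1) + (-3*l + l^2 + 3 + 7*l^3)
= 13 * l^3+l^2 * (-3)+2+l * (-2)
c) 13 * l^3+l^2 * (-3)+2+l * (-2)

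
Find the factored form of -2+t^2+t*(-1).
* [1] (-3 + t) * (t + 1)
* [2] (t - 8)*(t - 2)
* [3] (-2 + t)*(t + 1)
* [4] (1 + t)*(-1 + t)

We need to factor -2+t^2+t*(-1).
The factored form is (-2 + t)*(t + 1).
3) (-2 + t)*(t + 1)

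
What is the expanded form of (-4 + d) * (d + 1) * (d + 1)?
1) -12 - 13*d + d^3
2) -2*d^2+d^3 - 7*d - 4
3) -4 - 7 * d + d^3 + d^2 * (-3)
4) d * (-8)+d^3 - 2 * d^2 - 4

Expanding (-4 + d) * (d + 1) * (d + 1):
= -2*d^2+d^3 - 7*d - 4
2) -2*d^2+d^3 - 7*d - 4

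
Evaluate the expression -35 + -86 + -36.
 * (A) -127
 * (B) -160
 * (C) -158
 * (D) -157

First: -35 + -86 = -121
Then: -121 + -36 = -157
D) -157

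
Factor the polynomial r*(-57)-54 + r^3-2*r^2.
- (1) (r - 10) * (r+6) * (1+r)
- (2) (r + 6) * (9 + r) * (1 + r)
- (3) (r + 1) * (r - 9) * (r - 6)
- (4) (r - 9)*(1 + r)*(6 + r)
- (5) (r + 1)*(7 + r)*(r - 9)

We need to factor r*(-57)-54 + r^3-2*r^2.
The factored form is (r - 9)*(1 + r)*(6 + r).
4) (r - 9)*(1 + r)*(6 + r)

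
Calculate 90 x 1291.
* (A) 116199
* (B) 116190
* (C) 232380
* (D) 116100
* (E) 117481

90 * 1291 = 116190
B) 116190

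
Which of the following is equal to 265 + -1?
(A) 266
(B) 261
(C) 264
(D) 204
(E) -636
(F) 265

265 + -1 = 264
C) 264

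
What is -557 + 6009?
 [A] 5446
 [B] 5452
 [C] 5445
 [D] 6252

-557 + 6009 = 5452
B) 5452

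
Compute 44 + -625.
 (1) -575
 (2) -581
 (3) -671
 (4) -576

44 + -625 = -581
2) -581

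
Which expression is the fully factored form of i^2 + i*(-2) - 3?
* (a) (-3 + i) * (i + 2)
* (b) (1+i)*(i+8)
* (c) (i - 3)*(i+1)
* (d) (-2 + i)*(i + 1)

We need to factor i^2 + i*(-2) - 3.
The factored form is (i - 3)*(i+1).
c) (i - 3)*(i+1)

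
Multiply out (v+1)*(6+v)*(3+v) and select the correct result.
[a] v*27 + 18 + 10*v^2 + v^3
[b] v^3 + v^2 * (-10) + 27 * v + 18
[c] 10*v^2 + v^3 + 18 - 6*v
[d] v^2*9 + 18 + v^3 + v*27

Expanding (v+1)*(6+v)*(3+v):
= v*27 + 18 + 10*v^2 + v^3
a) v*27 + 18 + 10*v^2 + v^3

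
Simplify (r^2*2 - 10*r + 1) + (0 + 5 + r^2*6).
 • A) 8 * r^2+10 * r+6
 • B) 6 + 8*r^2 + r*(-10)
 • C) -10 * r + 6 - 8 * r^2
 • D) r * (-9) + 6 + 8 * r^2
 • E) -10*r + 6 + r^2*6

Adding the polynomials and combining like terms:
(r^2*2 - 10*r + 1) + (0 + 5 + r^2*6)
= 6 + 8*r^2 + r*(-10)
B) 6 + 8*r^2 + r*(-10)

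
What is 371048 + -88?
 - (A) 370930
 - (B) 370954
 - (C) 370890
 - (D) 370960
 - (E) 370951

371048 + -88 = 370960
D) 370960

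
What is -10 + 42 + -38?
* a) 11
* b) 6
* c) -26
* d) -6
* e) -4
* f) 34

First: -10 + 42 = 32
Then: 32 + -38 = -6
d) -6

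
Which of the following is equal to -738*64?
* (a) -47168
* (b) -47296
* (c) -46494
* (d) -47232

-738 * 64 = -47232
d) -47232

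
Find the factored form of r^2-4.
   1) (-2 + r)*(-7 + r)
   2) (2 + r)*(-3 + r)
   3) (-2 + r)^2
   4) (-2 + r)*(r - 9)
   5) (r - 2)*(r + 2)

We need to factor r^2-4.
The factored form is (r - 2)*(r + 2).
5) (r - 2)*(r + 2)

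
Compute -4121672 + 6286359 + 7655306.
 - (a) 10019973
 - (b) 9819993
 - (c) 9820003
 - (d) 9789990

First: -4121672 + 6286359 = 2164687
Then: 2164687 + 7655306 = 9819993
b) 9819993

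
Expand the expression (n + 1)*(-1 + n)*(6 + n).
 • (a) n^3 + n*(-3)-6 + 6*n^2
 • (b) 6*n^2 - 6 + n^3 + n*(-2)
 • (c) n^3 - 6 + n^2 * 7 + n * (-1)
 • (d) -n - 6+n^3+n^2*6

Expanding (n + 1)*(-1 + n)*(6 + n):
= -n - 6+n^3+n^2*6
d) -n - 6+n^3+n^2*6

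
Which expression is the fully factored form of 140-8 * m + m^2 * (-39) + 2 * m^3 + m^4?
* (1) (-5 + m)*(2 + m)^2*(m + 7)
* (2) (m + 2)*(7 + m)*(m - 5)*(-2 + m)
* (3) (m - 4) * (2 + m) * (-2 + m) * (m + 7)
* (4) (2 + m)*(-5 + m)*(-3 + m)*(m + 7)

We need to factor 140-8 * m + m^2 * (-39) + 2 * m^3 + m^4.
The factored form is (m + 2)*(7 + m)*(m - 5)*(-2 + m).
2) (m + 2)*(7 + m)*(m - 5)*(-2 + m)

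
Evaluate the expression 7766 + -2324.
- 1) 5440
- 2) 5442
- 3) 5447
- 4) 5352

7766 + -2324 = 5442
2) 5442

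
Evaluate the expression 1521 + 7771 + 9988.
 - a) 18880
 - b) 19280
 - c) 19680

First: 1521 + 7771 = 9292
Then: 9292 + 9988 = 19280
b) 19280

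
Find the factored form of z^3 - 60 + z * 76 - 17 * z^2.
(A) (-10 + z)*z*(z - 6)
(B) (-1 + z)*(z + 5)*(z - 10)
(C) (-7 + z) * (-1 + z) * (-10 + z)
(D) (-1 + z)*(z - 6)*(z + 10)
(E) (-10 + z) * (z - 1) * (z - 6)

We need to factor z^3 - 60 + z * 76 - 17 * z^2.
The factored form is (-10 + z) * (z - 1) * (z - 6).
E) (-10 + z) * (z - 1) * (z - 6)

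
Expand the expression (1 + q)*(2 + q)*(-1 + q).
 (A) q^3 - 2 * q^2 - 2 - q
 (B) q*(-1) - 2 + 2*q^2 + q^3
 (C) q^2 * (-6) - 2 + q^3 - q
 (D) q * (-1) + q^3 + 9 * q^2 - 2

Expanding (1 + q)*(2 + q)*(-1 + q):
= q*(-1) - 2 + 2*q^2 + q^3
B) q*(-1) - 2 + 2*q^2 + q^3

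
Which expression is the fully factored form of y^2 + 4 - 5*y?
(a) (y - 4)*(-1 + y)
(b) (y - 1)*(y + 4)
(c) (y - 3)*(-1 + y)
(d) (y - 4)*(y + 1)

We need to factor y^2 + 4 - 5*y.
The factored form is (y - 4)*(-1 + y).
a) (y - 4)*(-1 + y)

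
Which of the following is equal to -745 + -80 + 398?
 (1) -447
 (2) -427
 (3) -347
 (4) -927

First: -745 + -80 = -825
Then: -825 + 398 = -427
2) -427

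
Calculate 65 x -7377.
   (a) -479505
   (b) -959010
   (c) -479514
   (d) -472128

65 * -7377 = -479505
a) -479505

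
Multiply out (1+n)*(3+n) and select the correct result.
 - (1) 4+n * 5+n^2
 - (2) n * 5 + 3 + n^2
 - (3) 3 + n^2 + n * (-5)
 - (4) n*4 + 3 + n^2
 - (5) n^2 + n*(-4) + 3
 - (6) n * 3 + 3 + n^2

Expanding (1+n)*(3+n):
= n*4 + 3 + n^2
4) n*4 + 3 + n^2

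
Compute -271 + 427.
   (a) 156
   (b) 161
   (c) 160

-271 + 427 = 156
a) 156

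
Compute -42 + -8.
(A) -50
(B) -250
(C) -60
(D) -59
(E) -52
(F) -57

-42 + -8 = -50
A) -50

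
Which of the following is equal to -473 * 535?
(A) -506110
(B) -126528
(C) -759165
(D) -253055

-473 * 535 = -253055
D) -253055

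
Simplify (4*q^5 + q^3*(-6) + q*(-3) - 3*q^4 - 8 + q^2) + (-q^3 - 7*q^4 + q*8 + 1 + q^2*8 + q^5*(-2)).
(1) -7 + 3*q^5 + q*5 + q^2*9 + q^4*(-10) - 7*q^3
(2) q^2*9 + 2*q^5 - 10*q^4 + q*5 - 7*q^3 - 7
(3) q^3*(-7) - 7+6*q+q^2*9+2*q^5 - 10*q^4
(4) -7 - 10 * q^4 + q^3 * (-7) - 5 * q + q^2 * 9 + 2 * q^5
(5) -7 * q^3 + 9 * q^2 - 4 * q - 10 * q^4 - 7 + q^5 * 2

Adding the polynomials and combining like terms:
(4*q^5 + q^3*(-6) + q*(-3) - 3*q^4 - 8 + q^2) + (-q^3 - 7*q^4 + q*8 + 1 + q^2*8 + q^5*(-2))
= q^2*9 + 2*q^5 - 10*q^4 + q*5 - 7*q^3 - 7
2) q^2*9 + 2*q^5 - 10*q^4 + q*5 - 7*q^3 - 7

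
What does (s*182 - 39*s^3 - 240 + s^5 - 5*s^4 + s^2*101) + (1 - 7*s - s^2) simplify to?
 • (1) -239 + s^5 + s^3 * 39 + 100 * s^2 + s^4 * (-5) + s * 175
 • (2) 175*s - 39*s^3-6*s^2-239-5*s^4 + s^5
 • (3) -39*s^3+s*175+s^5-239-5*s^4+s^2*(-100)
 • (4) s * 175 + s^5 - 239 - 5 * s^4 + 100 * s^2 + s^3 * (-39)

Adding the polynomials and combining like terms:
(s*182 - 39*s^3 - 240 + s^5 - 5*s^4 + s^2*101) + (1 - 7*s - s^2)
= s * 175 + s^5 - 239 - 5 * s^4 + 100 * s^2 + s^3 * (-39)
4) s * 175 + s^5 - 239 - 5 * s^4 + 100 * s^2 + s^3 * (-39)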